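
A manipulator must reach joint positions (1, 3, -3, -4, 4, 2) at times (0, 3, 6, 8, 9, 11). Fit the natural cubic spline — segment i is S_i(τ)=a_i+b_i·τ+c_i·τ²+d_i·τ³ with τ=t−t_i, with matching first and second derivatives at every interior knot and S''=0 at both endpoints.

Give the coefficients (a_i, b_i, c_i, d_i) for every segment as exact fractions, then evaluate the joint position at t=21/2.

Δ: Δ0=2/3, Δ1=-2, Δ2=-1/2, Δ3=8, Δ4=-1
row 1: diag=12, rhs=-16; c'=1/4, d'=-4/3
row 2: denom=10−3·1/4=37/4; d'=(9−3·-4/3)/(37/4)=52/37
row 3: denom=6−2·8/37=206/37; d'=(51−2·52/37)/(206/37)=1783/206
row 4: denom=6−1·37/206=1199/206; d'=(-54−1·1783/206)/(1199/206)=-12907/1199
back: M4=-12907/1199
back: M3=1783/206−37/206·-12907/1199=12696/1199
back: M2=52/37−8/37·12696/1199=-1060/1199
back: M1=-4/3−1/4·-1060/1199=-4001/3597
M: M0=0, M1=-4001/3597, M2=-1060/1199, M3=12696/1199, M4=-12907/1199, M5=0
seg 0: a=1, c=M0/2=0, d=(M1−M0)/(6·3)=-4001/64746, b=Δ0−h0·(2M0+M1)/6=8797/7194
seg 1: a=3, c=M1/2=-4001/7194, d=(M2−M1)/(6·3)=821/64746, b=Δ1−h1·(2M1+M2)/6=-1603/3597
seg 2: a=-3, c=M2/2=-530/1199, d=(M3−M2)/(6·2)=3439/3597, b=Δ2−h2·(2M2+M3)/6=-24749/7194
seg 3: a=-4, c=M3/2=6348/1199, d=(M4−M3)/(6·1)=-25603/7194, b=Δ3−h3·(2M3+M4)/6=4097/654
seg 4: a=4, c=M4/2=-12907/2398, d=(M5−M4)/(6·2)=12907/14388, b=Δ4−h4·(2M4+M5)/6=22217/3597
t_q=21/2 → seg 4, τ=3/2; S=4+22217/3597·τ+-12907/2398·τ²+12907/14388·τ³=160455/38368

  seg 0: a=1 b=8797/7194 c=0 d=-4001/64746
  seg 1: a=3 b=-1603/3597 c=-4001/7194 d=821/64746
  seg 2: a=-3 b=-24749/7194 c=-530/1199 d=3439/3597
  seg 3: a=-4 b=4097/654 c=6348/1199 d=-25603/7194
  seg 4: a=4 b=22217/3597 c=-12907/2398 d=12907/14388
S(21/2) = 160455/38368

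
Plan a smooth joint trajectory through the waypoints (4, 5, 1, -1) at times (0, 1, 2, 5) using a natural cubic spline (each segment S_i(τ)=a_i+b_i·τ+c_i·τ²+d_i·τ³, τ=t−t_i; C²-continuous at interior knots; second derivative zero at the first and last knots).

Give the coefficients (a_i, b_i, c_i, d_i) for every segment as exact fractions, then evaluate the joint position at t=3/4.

Δ: Δ0=1, Δ1=-4, Δ2=-2/3
row 1: diag=4, rhs=-30; c'=1/4, d'=-15/2
row 2: denom=8−1·1/4=31/4; d'=(20−1·-15/2)/(31/4)=110/31
back: M2=110/31
back: M1=-15/2−1/4·110/31=-260/31
M: M0=0, M1=-260/31, M2=110/31, M3=0
seg 0: a=4, c=M0/2=0, d=(M1−M0)/(6·1)=-130/93, b=Δ0−h0·(2M0+M1)/6=223/93
seg 1: a=5, c=M1/2=-130/31, d=(M2−M1)/(6·1)=185/93, b=Δ1−h1·(2M1+M2)/6=-167/93
seg 2: a=1, c=M2/2=55/31, d=(M3−M2)/(6·3)=-55/279, b=Δ2−h2·(2M2+M3)/6=-392/93
t_q=3/4 → seg 0, τ=3/4; S=4+223/93·τ+0·τ²+-130/93·τ³=5167/992

  seg 0: a=4 b=223/93 c=0 d=-130/93
  seg 1: a=5 b=-167/93 c=-130/31 d=185/93
  seg 2: a=1 b=-392/93 c=55/31 d=-55/279
S(3/4) = 5167/992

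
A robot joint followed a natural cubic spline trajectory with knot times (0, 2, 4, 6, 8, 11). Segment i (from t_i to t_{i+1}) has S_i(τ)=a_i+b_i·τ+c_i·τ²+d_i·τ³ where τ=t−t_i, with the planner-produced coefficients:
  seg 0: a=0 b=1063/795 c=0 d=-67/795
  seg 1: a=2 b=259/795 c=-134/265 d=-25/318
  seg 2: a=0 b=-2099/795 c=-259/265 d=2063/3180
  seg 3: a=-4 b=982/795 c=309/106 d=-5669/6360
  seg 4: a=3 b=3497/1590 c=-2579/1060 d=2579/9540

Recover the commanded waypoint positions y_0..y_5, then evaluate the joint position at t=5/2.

y_0=0 y_1=2 y_2=0 y_3=-4 y_4=3 y_5=-5
S(5/2) = 8593/4240

y_0 = S_0(0) = a_0 = 0
y_1 = S_1(0) = a_1 = 2
y_2 = S_2(0) = a_2 = 0
y_3 = S_3(0) = a_3 = -4
y_4 = S_4(0) = a_4 = 3
y_5 = S_4(3) = -5
t_q=5/2 is in segment 1 (τ=1/2); S_1(τ)=8593/4240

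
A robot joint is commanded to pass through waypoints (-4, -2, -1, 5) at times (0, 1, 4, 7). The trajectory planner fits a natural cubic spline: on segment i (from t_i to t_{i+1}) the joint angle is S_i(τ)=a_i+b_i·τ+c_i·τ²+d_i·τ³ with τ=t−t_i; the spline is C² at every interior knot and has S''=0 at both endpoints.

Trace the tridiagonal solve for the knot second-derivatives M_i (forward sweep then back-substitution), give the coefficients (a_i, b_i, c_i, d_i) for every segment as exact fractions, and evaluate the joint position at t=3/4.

Δ: Δ0=2, Δ1=1/3, Δ2=2
row 1: diag=8, rhs=-10; c'=3/8, d'=-5/4
row 2: denom=12−3·3/8=87/8; d'=(10−3·-5/4)/(87/8)=110/87
back: M2=110/87
back: M1=-5/4−3/8·110/87=-50/29
M: M0=0, M1=-50/29, M2=110/87, M3=0
seg 0: a=-4, c=M0/2=0, d=(M1−M0)/(6·1)=-25/87, b=Δ0−h0·(2M0+M1)/6=199/87
seg 1: a=-2, c=M1/2=-25/29, d=(M2−M1)/(6·3)=130/783, b=Δ1−h1·(2M1+M2)/6=124/87
seg 2: a=-1, c=M2/2=55/87, d=(M3−M2)/(6·3)=-55/783, b=Δ2−h2·(2M2+M3)/6=64/87
t_q=3/4 → seg 0, τ=3/4; S=-4+199/87·τ+0·τ²+-25/87·τ³=-4465/1856

  seg 0: a=-4 b=199/87 c=0 d=-25/87
  seg 1: a=-2 b=124/87 c=-25/29 d=130/783
  seg 2: a=-1 b=64/87 c=55/87 d=-55/783
S(3/4) = -4465/1856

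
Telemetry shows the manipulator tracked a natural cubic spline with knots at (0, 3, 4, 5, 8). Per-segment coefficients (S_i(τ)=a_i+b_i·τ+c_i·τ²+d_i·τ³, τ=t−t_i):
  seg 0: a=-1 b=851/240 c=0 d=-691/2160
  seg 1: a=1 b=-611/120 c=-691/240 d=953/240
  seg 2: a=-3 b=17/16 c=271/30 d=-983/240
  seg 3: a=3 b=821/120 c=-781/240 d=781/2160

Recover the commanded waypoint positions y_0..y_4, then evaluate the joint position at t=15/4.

y_0 = S_0(0) = a_0 = -1
y_1 = S_1(0) = a_1 = 1
y_2 = S_2(0) = a_2 = -3
y_3 = S_3(0) = a_3 = 3
y_4 = S_3(3) = 4
t_q=15/4 is in segment 1 (τ=3/4); S_1(τ)=-14147/5120

y_0=-1 y_1=1 y_2=-3 y_3=3 y_4=4
S(15/4) = -14147/5120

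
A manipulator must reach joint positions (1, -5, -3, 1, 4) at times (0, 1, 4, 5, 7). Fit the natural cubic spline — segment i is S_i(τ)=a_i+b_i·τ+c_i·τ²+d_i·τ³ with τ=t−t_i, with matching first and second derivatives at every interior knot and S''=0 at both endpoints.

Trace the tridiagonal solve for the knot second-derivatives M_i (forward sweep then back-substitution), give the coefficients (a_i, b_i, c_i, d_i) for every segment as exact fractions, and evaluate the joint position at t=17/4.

Δ: Δ0=-6, Δ1=2/3, Δ2=4, Δ3=3/2
row 1: diag=8, rhs=40; c'=3/8, d'=5
row 2: denom=8−3·3/8=55/8; d'=(20−3·5)/(55/8)=8/11
row 3: denom=6−1·8/55=322/55; d'=(-15−1·8/11)/(322/55)=-865/322
back: M3=-865/322
back: M2=8/11−8/55·-865/322=180/161
back: M1=5−3/8·180/161=1475/322
M: M0=0, M1=1475/322, M2=180/161, M3=-865/322, M4=0
seg 0: a=1, c=M0/2=0, d=(M1−M0)/(6·1)=1475/1932, b=Δ0−h0·(2M0+M1)/6=-13067/1932
seg 1: a=-5, c=M1/2=1475/644, d=(M2−M1)/(6·3)=-1115/5796, b=Δ1−h1·(2M1+M2)/6=-4321/966
seg 2: a=-3, c=M2/2=90/161, d=(M3−M2)/(6·1)=-175/276, b=Δ2−h2·(2M2+M3)/6=7873/1932
seg 3: a=1, c=M3/2=-865/644, d=(M4−M3)/(6·2)=865/3864, b=Δ3−h3·(2M3+M4)/6=3179/966
t_q=17/4 → seg 2, τ=1/4; S=-3+7873/1932·τ+90/161·τ²+-175/276·τ³=-80627/41216

  seg 0: a=1 b=-13067/1932 c=0 d=1475/1932
  seg 1: a=-5 b=-4321/966 c=1475/644 d=-1115/5796
  seg 2: a=-3 b=7873/1932 c=90/161 d=-175/276
  seg 3: a=1 b=3179/966 c=-865/644 d=865/3864
S(17/4) = -80627/41216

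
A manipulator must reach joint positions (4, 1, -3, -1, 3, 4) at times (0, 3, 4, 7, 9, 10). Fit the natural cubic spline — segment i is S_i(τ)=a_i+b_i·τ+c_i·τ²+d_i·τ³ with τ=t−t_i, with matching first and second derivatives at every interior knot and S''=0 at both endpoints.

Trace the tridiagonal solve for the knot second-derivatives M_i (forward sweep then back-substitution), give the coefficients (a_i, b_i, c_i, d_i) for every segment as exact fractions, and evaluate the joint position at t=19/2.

Δ: Δ0=-1, Δ1=-4, Δ2=2/3, Δ3=2, Δ4=1
row 1: diag=8, rhs=-18; c'=1/8, d'=-9/4
row 2: denom=8−1·1/8=63/8; d'=(28−1·-9/4)/(63/8)=242/63
row 3: denom=10−3·8/21=62/7; d'=(8−3·242/63)/(62/7)=-37/93
row 4: denom=6−2·7/31=172/31; d'=(-6−2·-37/93)/(172/31)=-121/129
back: M4=-121/129
back: M3=-37/93−7/31·-121/129=-8/43
back: M2=242/63−8/21·-8/43=1514/387
back: M1=-9/4−1/8·1514/387=-1060/387
M: M0=0, M1=-1060/387, M2=1514/387, M3=-8/43, M4=-121/129, M5=0
seg 0: a=4, c=M0/2=0, d=(M1−M0)/(6·3)=-530/3483, b=Δ0−h0·(2M0+M1)/6=143/387
seg 1: a=1, c=M1/2=-530/387, d=(M2−M1)/(6·1)=143/129, b=Δ1−h1·(2M1+M2)/6=-1447/387
seg 2: a=-3, c=M2/2=757/387, d=(M3−M2)/(6·3)=-793/3483, b=Δ2−h2·(2M2+M3)/6=-1220/387
seg 3: a=-1, c=M3/2=-4/43, d=(M4−M3)/(6·2)=-97/1548, b=Δ3−h3·(2M3+M4)/6=943/387
seg 4: a=3, c=M4/2=-121/258, d=(M5−M4)/(6·1)=121/774, b=Δ4−h4·(2M4+M5)/6=508/387
t_q=19/2 → seg 4, τ=1/2; S=3+508/387·τ+-121/258·τ²+121/774·τ³=7345/2064

  seg 0: a=4 b=143/387 c=0 d=-530/3483
  seg 1: a=1 b=-1447/387 c=-530/387 d=143/129
  seg 2: a=-3 b=-1220/387 c=757/387 d=-793/3483
  seg 3: a=-1 b=943/387 c=-4/43 d=-97/1548
  seg 4: a=3 b=508/387 c=-121/258 d=121/774
S(19/2) = 7345/2064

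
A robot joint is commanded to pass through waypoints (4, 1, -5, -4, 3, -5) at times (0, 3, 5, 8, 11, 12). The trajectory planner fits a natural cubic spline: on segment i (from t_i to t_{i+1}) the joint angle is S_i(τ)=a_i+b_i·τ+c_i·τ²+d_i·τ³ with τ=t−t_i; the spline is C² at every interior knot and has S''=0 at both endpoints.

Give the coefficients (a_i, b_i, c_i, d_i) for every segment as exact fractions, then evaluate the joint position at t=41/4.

  seg 0: a=4 b=-325/1272 c=0 d=-947/11448
  seg 1: a=1 b=-1583/636 c=-947/1272 d=311/1272
  seg 2: a=-5 b=-537/212 c=919/1272 d=889/11448
  seg 3: a=-4 b=1653/424 c=226/159 d=-7415/11448
  seg 4: a=3 b=-1073/212 c=-1869/424 d=623/424
S(41/4) = 124547/27136

Δ: Δ0=-1, Δ1=-3, Δ2=1/3, Δ3=7/3, Δ4=-8
row 1: diag=10, rhs=-12; c'=1/5, d'=-6/5
row 2: denom=10−2·1/5=48/5; d'=(20−2·-6/5)/(48/5)=7/3
row 3: denom=12−3·5/16=177/16; d'=(12−3·7/3)/(177/16)=80/177
row 4: denom=8−3·16/59=424/59; d'=(-62−3·80/177)/(424/59)=-1869/212
back: M4=-1869/212
back: M3=80/177−16/59·-1869/212=452/159
back: M2=7/3−5/16·452/159=919/636
back: M1=-6/5−1/5·919/636=-947/636
M: M0=0, M1=-947/636, M2=919/636, M3=452/159, M4=-1869/212, M5=0
seg 0: a=4, c=M0/2=0, d=(M1−M0)/(6·3)=-947/11448, b=Δ0−h0·(2M0+M1)/6=-325/1272
seg 1: a=1, c=M1/2=-947/1272, d=(M2−M1)/(6·2)=311/1272, b=Δ1−h1·(2M1+M2)/6=-1583/636
seg 2: a=-5, c=M2/2=919/1272, d=(M3−M2)/(6·3)=889/11448, b=Δ2−h2·(2M2+M3)/6=-537/212
seg 3: a=-4, c=M3/2=226/159, d=(M4−M3)/(6·3)=-7415/11448, b=Δ3−h3·(2M3+M4)/6=1653/424
seg 4: a=3, c=M4/2=-1869/424, d=(M5−M4)/(6·1)=623/424, b=Δ4−h4·(2M4+M5)/6=-1073/212
t_q=41/4 → seg 3, τ=9/4; S=-4+1653/424·τ+226/159·τ²+-7415/11448·τ³=124547/27136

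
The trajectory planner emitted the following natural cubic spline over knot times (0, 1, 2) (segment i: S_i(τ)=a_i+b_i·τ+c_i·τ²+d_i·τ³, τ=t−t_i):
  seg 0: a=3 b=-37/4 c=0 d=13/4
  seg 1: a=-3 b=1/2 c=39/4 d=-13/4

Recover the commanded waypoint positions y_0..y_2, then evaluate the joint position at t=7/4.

y_0=3 y_1=-3 y_2=4
S(7/4) = 381/256

y_0 = S_0(0) = a_0 = 3
y_1 = S_1(0) = a_1 = -3
y_2 = S_1(1) = 4
t_q=7/4 is in segment 1 (τ=3/4); S_1(τ)=381/256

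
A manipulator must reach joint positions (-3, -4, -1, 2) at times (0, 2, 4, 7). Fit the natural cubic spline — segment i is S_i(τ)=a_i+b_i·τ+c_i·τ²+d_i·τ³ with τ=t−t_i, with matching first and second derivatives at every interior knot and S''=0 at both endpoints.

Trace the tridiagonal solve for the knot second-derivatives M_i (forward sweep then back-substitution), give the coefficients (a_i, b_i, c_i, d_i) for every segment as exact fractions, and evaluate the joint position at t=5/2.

Δ: Δ0=-1/2, Δ1=3/2, Δ2=1
row 1: diag=8, rhs=12; c'=1/4, d'=3/2
row 2: denom=10−2·1/4=19/2; d'=(-3−2·3/2)/(19/2)=-12/19
back: M2=-12/19
back: M1=3/2−1/4·-12/19=63/38
M: M0=0, M1=63/38, M2=-12/19, M3=0
seg 0: a=-3, c=M0/2=0, d=(M1−M0)/(6·2)=21/152, b=Δ0−h0·(2M0+M1)/6=-20/19
seg 1: a=-4, c=M1/2=63/76, d=(M2−M1)/(6·2)=-29/152, b=Δ1−h1·(2M1+M2)/6=23/38
seg 2: a=-1, c=M2/2=-6/19, d=(M3−M2)/(6·3)=2/57, b=Δ2−h2·(2M2+M3)/6=31/19
t_q=5/2 → seg 1, τ=1/2; S=-4+23/38·τ+63/76·τ²+-29/152·τ³=-4273/1216

  seg 0: a=-3 b=-20/19 c=0 d=21/152
  seg 1: a=-4 b=23/38 c=63/76 d=-29/152
  seg 2: a=-1 b=31/19 c=-6/19 d=2/57
S(5/2) = -4273/1216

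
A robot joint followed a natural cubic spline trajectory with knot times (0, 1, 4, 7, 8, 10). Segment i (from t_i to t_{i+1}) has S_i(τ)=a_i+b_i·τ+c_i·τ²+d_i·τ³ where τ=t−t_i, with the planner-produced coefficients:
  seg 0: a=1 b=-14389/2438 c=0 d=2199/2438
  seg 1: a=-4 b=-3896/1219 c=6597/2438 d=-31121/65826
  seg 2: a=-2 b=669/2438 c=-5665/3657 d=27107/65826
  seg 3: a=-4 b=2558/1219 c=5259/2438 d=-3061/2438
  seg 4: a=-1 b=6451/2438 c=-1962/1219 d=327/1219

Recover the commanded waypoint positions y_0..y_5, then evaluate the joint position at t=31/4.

y_0 = S_0(0) = a_0 = 1
y_1 = S_1(0) = a_1 = -4
y_2 = S_2(0) = a_2 = -2
y_3 = S_3(0) = a_3 = -4
y_4 = S_4(0) = a_4 = -1
y_5 = S_4(2) = 0
t_q=31/4 is in segment 3 (τ=3/4); S_3(τ)=-11821/6784

y_0=1 y_1=-4 y_2=-2 y_3=-4 y_4=-1 y_5=0
S(31/4) = -11821/6784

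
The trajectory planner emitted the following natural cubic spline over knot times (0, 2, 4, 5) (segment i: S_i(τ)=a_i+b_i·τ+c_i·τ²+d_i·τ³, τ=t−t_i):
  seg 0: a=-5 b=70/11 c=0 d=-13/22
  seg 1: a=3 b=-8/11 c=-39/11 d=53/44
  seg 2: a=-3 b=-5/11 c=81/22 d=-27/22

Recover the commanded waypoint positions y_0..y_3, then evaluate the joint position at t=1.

y_0 = S_0(0) = a_0 = -5
y_1 = S_1(0) = a_1 = 3
y_2 = S_2(0) = a_2 = -3
y_3 = S_2(1) = -1
t_q=1 is in segment 0 (τ=1); S_0(τ)=17/22

y_0=-5 y_1=3 y_2=-3 y_3=-1
S(1) = 17/22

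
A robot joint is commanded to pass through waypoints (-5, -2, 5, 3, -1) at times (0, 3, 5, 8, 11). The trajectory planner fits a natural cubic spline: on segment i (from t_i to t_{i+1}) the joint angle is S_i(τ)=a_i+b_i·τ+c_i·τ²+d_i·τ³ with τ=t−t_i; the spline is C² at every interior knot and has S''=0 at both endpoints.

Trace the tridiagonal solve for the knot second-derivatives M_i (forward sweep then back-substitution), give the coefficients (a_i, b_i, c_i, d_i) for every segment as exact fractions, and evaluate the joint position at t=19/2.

  seg 0: a=-5 b=-13/236 c=0 d=83/708
  seg 1: a=-2 b=367/118 c=249/236 d=-203/472
  seg 2: a=5 b=128/59 c=-90/59 d=308/1593
  seg 3: a=3 b=-104/59 c=38/177 d=-38/1593
S(19/2) = 179/236

Δ: Δ0=1, Δ1=7/2, Δ2=-2/3, Δ3=-4/3
row 1: diag=10, rhs=15; c'=1/5, d'=3/2
row 2: denom=10−2·1/5=48/5; d'=(-25−2·3/2)/(48/5)=-35/12
row 3: denom=12−3·5/16=177/16; d'=(-4−3·-35/12)/(177/16)=76/177
back: M3=76/177
back: M2=-35/12−5/16·76/177=-180/59
back: M1=3/2−1/5·-180/59=249/118
M: M0=0, M1=249/118, M2=-180/59, M3=76/177, M4=0
seg 0: a=-5, c=M0/2=0, d=(M1−M0)/(6·3)=83/708, b=Δ0−h0·(2M0+M1)/6=-13/236
seg 1: a=-2, c=M1/2=249/236, d=(M2−M1)/(6·2)=-203/472, b=Δ1−h1·(2M1+M2)/6=367/118
seg 2: a=5, c=M2/2=-90/59, d=(M3−M2)/(6·3)=308/1593, b=Δ2−h2·(2M2+M3)/6=128/59
seg 3: a=3, c=M3/2=38/177, d=(M4−M3)/(6·3)=-38/1593, b=Δ3−h3·(2M3+M4)/6=-104/59
t_q=19/2 → seg 3, τ=3/2; S=3+-104/59·τ+38/177·τ²+-38/1593·τ³=179/236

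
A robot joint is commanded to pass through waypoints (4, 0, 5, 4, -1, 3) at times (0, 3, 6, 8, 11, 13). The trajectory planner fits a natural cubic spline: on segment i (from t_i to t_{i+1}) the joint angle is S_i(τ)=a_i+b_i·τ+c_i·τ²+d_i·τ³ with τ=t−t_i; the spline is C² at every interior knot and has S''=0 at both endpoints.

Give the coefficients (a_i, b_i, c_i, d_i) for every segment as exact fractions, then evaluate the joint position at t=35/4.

Δ: Δ0=-4/3, Δ1=5/3, Δ2=-1/2, Δ3=-5/3, Δ4=2
row 1: diag=12, rhs=18; c'=1/4, d'=3/2
row 2: denom=10−3·1/4=37/4; d'=(-13−3·3/2)/(37/4)=-70/37
row 3: denom=10−2·8/37=354/37; d'=(-7−2·-70/37)/(354/37)=-119/354
row 4: denom=10−3·37/118=1069/118; d'=(22−3·-119/354)/(1069/118)=2715/1069
back: M4=2715/1069
back: M3=-119/354−37/118·2715/1069=-3632/3207
back: M2=-70/37−8/37·-3632/3207=-5282/3207
back: M1=3/2−1/4·-5282/3207=6131/3207
M: M0=0, M1=6131/3207, M2=-5282/3207, M3=-3632/3207, M4=2715/1069, M5=0
seg 0: a=4, c=M0/2=0, d=(M1−M0)/(6·3)=6131/57726, b=Δ0−h0·(2M0+M1)/6=-14683/6414
seg 1: a=0, c=M1/2=6131/6414, d=(M2−M1)/(6·3)=-11413/57726, b=Δ1−h1·(2M1+M2)/6=1855/3207
seg 2: a=5, c=M2/2=-2641/3207, d=(M3−M2)/(6·2)=275/6414, b=Δ2−h2·(2M2+M3)/6=6257/6414
seg 3: a=4, c=M3/2=-1816/3207, d=(M4−M3)/(6·3)=11777/57726, b=Δ3−h3·(2M3+M4)/6=-3857/2138
seg 4: a=-1, c=M4/2=2715/2138, d=(M5−M4)/(6·2)=-905/4276, b=Δ4−h4·(2M4+M5)/6=328/1069
t_q=35/4 → seg 3, τ=3/4; S=4+-3857/2138·τ+-1816/3207·τ²+11777/57726·τ³=330385/136832

  seg 0: a=4 b=-14683/6414 c=0 d=6131/57726
  seg 1: a=0 b=1855/3207 c=6131/6414 d=-11413/57726
  seg 2: a=5 b=6257/6414 c=-2641/3207 d=275/6414
  seg 3: a=4 b=-3857/2138 c=-1816/3207 d=11777/57726
  seg 4: a=-1 b=328/1069 c=2715/2138 d=-905/4276
S(35/4) = 330385/136832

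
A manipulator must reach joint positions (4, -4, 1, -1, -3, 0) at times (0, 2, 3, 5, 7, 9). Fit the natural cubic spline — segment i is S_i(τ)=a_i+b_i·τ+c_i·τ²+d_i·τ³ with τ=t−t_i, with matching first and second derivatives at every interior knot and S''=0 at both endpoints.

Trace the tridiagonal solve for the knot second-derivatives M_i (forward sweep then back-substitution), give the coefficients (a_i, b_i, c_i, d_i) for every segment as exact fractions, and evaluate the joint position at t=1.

  seg 0: a=4 b=-3559/477 c=0 d=1651/1908
  seg 1: a=-4 b=1394/477 c=1651/318 d=-2971/954
  seg 2: a=1 b=3781/954 c=-220/53 d=3185/3816
  seg 3: a=-1 b=-1252/477 c=545/636 d=-85/3816
  seg 4: a=-3 b=511/954 c=115/159 d=-115/954
S(1) = -1651/636

Δ: Δ0=-4, Δ1=5, Δ2=-1, Δ3=-1, Δ4=3/2
row 1: diag=6, rhs=54; c'=1/6, d'=9
row 2: denom=6−1·1/6=35/6; d'=(-36−1·9)/(35/6)=-54/7
row 3: denom=8−2·12/35=256/35; d'=(0−2·-54/7)/(256/35)=135/64
row 4: denom=8−2·35/128=477/64; d'=(15−2·135/64)/(477/64)=230/159
back: M4=230/159
back: M3=135/64−35/128·230/159=545/318
back: M2=-54/7−12/35·545/318=-440/53
back: M1=9−1/6·-440/53=1651/159
M: M0=0, M1=1651/159, M2=-440/53, M3=545/318, M4=230/159, M5=0
seg 0: a=4, c=M0/2=0, d=(M1−M0)/(6·2)=1651/1908, b=Δ0−h0·(2M0+M1)/6=-3559/477
seg 1: a=-4, c=M1/2=1651/318, d=(M2−M1)/(6·1)=-2971/954, b=Δ1−h1·(2M1+M2)/6=1394/477
seg 2: a=1, c=M2/2=-220/53, d=(M3−M2)/(6·2)=3185/3816, b=Δ2−h2·(2M2+M3)/6=3781/954
seg 3: a=-1, c=M3/2=545/636, d=(M4−M3)/(6·2)=-85/3816, b=Δ3−h3·(2M3+M4)/6=-1252/477
seg 4: a=-3, c=M4/2=115/159, d=(M5−M4)/(6·2)=-115/954, b=Δ4−h4·(2M4+M5)/6=511/954
t_q=1 → seg 0, τ=1; S=4+-3559/477·τ+0·τ²+1651/1908·τ³=-1651/636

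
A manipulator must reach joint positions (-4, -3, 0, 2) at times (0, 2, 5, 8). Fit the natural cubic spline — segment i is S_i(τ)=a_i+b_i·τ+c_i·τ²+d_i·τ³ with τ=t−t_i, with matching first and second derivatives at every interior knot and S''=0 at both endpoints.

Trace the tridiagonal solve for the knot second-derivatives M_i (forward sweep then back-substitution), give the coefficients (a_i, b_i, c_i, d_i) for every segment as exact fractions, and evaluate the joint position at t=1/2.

Δ: Δ0=1/2, Δ1=1, Δ2=2/3
row 1: diag=10, rhs=3; c'=3/10, d'=3/10
row 2: denom=12−3·3/10=111/10; d'=(-2−3·3/10)/(111/10)=-29/111
back: M2=-29/111
back: M1=3/10−3/10·-29/111=14/37
M: M0=0, M1=14/37, M2=-29/111, M3=0
seg 0: a=-4, c=M0/2=0, d=(M1−M0)/(6·2)=7/222, b=Δ0−h0·(2M0+M1)/6=83/222
seg 1: a=-3, c=M1/2=7/37, d=(M2−M1)/(6·3)=-71/1998, b=Δ1−h1·(2M1+M2)/6=167/222
seg 2: a=0, c=M2/2=-29/222, d=(M3−M2)/(6·3)=29/1998, b=Δ2−h2·(2M2+M3)/6=103/111
t_q=1/2 → seg 0, τ=1/2; S=-4+83/222·τ+0·τ²+7/222·τ³=-2255/592

  seg 0: a=-4 b=83/222 c=0 d=7/222
  seg 1: a=-3 b=167/222 c=7/37 d=-71/1998
  seg 2: a=0 b=103/111 c=-29/222 d=29/1998
S(1/2) = -2255/592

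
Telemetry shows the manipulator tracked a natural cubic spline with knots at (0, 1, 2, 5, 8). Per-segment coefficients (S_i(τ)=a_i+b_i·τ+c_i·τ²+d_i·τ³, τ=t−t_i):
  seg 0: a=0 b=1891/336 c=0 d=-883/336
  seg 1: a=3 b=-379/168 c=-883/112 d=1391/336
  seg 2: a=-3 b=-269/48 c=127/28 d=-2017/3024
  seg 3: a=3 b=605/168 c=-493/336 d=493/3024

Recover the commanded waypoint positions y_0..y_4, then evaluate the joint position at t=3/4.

y_0=0 y_1=3 y_2=-3 y_3=3 y_4=5
S(3/4) = 3187/1024

y_0 = S_0(0) = a_0 = 0
y_1 = S_1(0) = a_1 = 3
y_2 = S_2(0) = a_2 = -3
y_3 = S_3(0) = a_3 = 3
y_4 = S_3(3) = 5
t_q=3/4 is in segment 0 (τ=3/4); S_0(τ)=3187/1024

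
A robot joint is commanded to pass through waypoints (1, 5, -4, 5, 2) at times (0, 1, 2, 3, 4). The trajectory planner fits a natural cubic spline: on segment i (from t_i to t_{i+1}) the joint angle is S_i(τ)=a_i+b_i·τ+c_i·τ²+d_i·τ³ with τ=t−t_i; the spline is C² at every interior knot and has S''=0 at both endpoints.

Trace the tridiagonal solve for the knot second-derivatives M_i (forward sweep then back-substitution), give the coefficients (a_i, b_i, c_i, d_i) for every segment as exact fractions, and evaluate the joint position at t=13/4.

  seg 0: a=1 b=503/56 c=0 d=-279/56
  seg 1: a=5 b=-167/28 c=-837/56 d=667/56
  seg 2: a=-4 b=-1/8 c=291/14 d=-653/56
  seg 3: a=5 b=181/28 c=-795/56 d=265/56
S(13/4) = 2971/512

Δ: Δ0=4, Δ1=-9, Δ2=9, Δ3=-3
row 1: diag=4, rhs=-78; c'=1/4, d'=-39/2
row 2: denom=4−1·1/4=15/4; d'=(108−1·-39/2)/(15/4)=34
row 3: denom=4−1·4/15=56/15; d'=(-72−1·34)/(56/15)=-795/28
back: M3=-795/28
back: M2=34−4/15·-795/28=291/7
back: M1=-39/2−1/4·291/7=-837/28
M: M0=0, M1=-837/28, M2=291/7, M3=-795/28, M4=0
seg 0: a=1, c=M0/2=0, d=(M1−M0)/(6·1)=-279/56, b=Δ0−h0·(2M0+M1)/6=503/56
seg 1: a=5, c=M1/2=-837/56, d=(M2−M1)/(6·1)=667/56, b=Δ1−h1·(2M1+M2)/6=-167/28
seg 2: a=-4, c=M2/2=291/14, d=(M3−M2)/(6·1)=-653/56, b=Δ2−h2·(2M2+M3)/6=-1/8
seg 3: a=5, c=M3/2=-795/56, d=(M4−M3)/(6·1)=265/56, b=Δ3−h3·(2M3+M4)/6=181/28
t_q=13/4 → seg 3, τ=1/4; S=5+181/28·τ+-795/56·τ²+265/56·τ³=2971/512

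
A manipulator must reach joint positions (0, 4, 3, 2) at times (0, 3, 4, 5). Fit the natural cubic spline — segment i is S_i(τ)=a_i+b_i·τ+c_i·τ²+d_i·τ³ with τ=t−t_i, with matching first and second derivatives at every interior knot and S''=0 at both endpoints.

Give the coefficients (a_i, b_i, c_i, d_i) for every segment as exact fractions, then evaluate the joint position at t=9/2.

  seg 0: a=0 b=208/93 c=0 d=-28/279
  seg 1: a=4 b=-44/93 c=-28/31 d=35/93
  seg 2: a=3 b=-107/93 c=7/31 d=-7/93
S(9/2) = 613/248

Δ: Δ0=4/3, Δ1=-1, Δ2=-1
row 1: diag=8, rhs=-14; c'=1/8, d'=-7/4
row 2: denom=4−1·1/8=31/8; d'=(0−1·-7/4)/(31/8)=14/31
back: M2=14/31
back: M1=-7/4−1/8·14/31=-56/31
M: M0=0, M1=-56/31, M2=14/31, M3=0
seg 0: a=0, c=M0/2=0, d=(M1−M0)/(6·3)=-28/279, b=Δ0−h0·(2M0+M1)/6=208/93
seg 1: a=4, c=M1/2=-28/31, d=(M2−M1)/(6·1)=35/93, b=Δ1−h1·(2M1+M2)/6=-44/93
seg 2: a=3, c=M2/2=7/31, d=(M3−M2)/(6·1)=-7/93, b=Δ2−h2·(2M2+M3)/6=-107/93
t_q=9/2 → seg 2, τ=1/2; S=3+-107/93·τ+7/31·τ²+-7/93·τ³=613/248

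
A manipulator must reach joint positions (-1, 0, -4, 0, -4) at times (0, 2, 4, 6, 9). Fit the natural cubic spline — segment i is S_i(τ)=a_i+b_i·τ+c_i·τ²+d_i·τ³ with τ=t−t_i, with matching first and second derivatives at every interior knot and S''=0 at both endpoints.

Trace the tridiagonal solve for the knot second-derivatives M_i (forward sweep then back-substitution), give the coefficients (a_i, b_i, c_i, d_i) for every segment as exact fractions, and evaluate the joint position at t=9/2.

  seg 0: a=-1 b=319/213 c=0 d=-425/1704
  seg 1: a=0 b=-637/426 c=-425/284 d=265/426
  seg 2: a=-4 b=-7/426 c=635/284 d=-523/852
  seg 3: a=0 b=665/426 c=-411/284 d=137/852
S(9/2) = -8011/2272

Δ: Δ0=1/2, Δ1=-2, Δ2=2, Δ3=-4/3
row 1: diag=8, rhs=-15; c'=1/4, d'=-15/8
row 2: denom=8−2·1/4=15/2; d'=(24−2·-15/8)/(15/2)=37/10
row 3: denom=10−2·4/15=142/15; d'=(-20−2·37/10)/(142/15)=-411/142
back: M3=-411/142
back: M2=37/10−4/15·-411/142=635/142
back: M1=-15/8−1/4·635/142=-425/142
M: M0=0, M1=-425/142, M2=635/142, M3=-411/142, M4=0
seg 0: a=-1, c=M0/2=0, d=(M1−M0)/(6·2)=-425/1704, b=Δ0−h0·(2M0+M1)/6=319/213
seg 1: a=0, c=M1/2=-425/284, d=(M2−M1)/(6·2)=265/426, b=Δ1−h1·(2M1+M2)/6=-637/426
seg 2: a=-4, c=M2/2=635/284, d=(M3−M2)/(6·2)=-523/852, b=Δ2−h2·(2M2+M3)/6=-7/426
seg 3: a=0, c=M3/2=-411/284, d=(M4−M3)/(6·3)=137/852, b=Δ3−h3·(2M3+M4)/6=665/426
t_q=9/2 → seg 2, τ=1/2; S=-4+-7/426·τ+635/284·τ²+-523/852·τ³=-8011/2272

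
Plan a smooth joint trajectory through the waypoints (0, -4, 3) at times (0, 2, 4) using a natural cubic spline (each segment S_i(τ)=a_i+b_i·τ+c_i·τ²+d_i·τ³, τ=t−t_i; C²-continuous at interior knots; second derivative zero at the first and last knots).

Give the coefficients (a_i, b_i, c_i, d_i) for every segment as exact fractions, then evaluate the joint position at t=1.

  seg 0: a=0 b=-27/8 c=0 d=11/32
  seg 1: a=-4 b=3/4 c=33/16 d=-11/32
S(1) = -97/32

Δ: Δ0=-2, Δ1=7/2
row 1: diag=8, rhs=33; c'=1/4, d'=33/8
back: M1=33/8
M: M0=0, M1=33/8, M2=0
seg 0: a=0, c=M0/2=0, d=(M1−M0)/(6·2)=11/32, b=Δ0−h0·(2M0+M1)/6=-27/8
seg 1: a=-4, c=M1/2=33/16, d=(M2−M1)/(6·2)=-11/32, b=Δ1−h1·(2M1+M2)/6=3/4
t_q=1 → seg 0, τ=1; S=0+-27/8·τ+0·τ²+11/32·τ³=-97/32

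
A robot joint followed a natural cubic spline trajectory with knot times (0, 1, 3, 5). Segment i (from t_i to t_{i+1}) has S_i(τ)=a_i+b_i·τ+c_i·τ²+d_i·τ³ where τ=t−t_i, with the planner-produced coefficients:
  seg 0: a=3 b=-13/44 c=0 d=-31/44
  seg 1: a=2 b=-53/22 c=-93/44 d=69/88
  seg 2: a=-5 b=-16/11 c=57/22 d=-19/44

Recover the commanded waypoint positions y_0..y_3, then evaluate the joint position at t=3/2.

y_0 = S_0(0) = a_0 = 3
y_1 = S_1(0) = a_1 = 2
y_2 = S_2(0) = a_2 = -5
y_3 = S_2(2) = -1
t_q=3/2 is in segment 1 (τ=1/2); S_1(τ)=257/704

y_0=3 y_1=2 y_2=-5 y_3=-1
S(3/2) = 257/704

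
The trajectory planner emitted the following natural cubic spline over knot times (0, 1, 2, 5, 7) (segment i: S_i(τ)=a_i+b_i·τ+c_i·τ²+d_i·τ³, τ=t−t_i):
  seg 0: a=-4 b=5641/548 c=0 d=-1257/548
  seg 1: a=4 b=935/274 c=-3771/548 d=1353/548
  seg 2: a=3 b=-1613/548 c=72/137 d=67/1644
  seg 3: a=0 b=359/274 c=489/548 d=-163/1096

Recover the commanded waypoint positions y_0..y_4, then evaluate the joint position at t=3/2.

y_0 = S_0(0) = a_0 = -4
y_1 = S_1(0) = a_1 = 4
y_2 = S_2(0) = a_2 = 3
y_3 = S_3(0) = a_3 = 0
y_4 = S_3(2) = 5
t_q=3/2 is in segment 1 (τ=1/2); S_1(τ)=18827/4384

y_0=-4 y_1=4 y_2=3 y_3=0 y_4=5
S(3/2) = 18827/4384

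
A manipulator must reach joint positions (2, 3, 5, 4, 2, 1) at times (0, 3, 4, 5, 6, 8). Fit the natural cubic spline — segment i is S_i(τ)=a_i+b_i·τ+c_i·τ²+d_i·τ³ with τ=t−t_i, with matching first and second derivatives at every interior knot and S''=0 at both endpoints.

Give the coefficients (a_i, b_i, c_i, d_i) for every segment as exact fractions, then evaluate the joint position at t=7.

Δ: Δ0=1/3, Δ1=2, Δ2=-1, Δ3=-2, Δ4=-1/2
row 1: diag=8, rhs=10; c'=1/8, d'=5/4
row 2: denom=4−1·1/8=31/8; d'=(-18−1·5/4)/(31/8)=-154/31
row 3: denom=4−1·8/31=116/31; d'=(-6−1·-154/31)/(116/31)=-8/29
row 4: denom=6−1·31/116=665/116; d'=(9−1·-8/29)/(665/116)=1076/665
back: M4=1076/665
back: M3=-8/29−31/116·1076/665=-471/665
back: M2=-154/31−8/31·-471/665=-3182/665
back: M1=5/4−1/8·-3182/665=1229/665
M: M0=0, M1=1229/665, M2=-3182/665, M3=-471/665, M4=1076/665, M5=0
seg 0: a=2, c=M0/2=0, d=(M1−M0)/(6·3)=1229/11970, b=Δ0−h0·(2M0+M1)/6=-2357/3990
seg 1: a=3, c=M1/2=1229/1330, d=(M2−M1)/(6·1)=-4411/3990, b=Δ1−h1·(2M1+M2)/6=4352/1995
seg 2: a=5, c=M2/2=-1591/665, d=(M3−M2)/(6·1)=2711/3990, b=Δ2−h2·(2M2+M3)/6=569/798
seg 3: a=4, c=M3/2=-471/1330, d=(M4−M3)/(6·1)=221/570, b=Δ3−h3·(2M3+M4)/6=-4057/1995
seg 4: a=2, c=M4/2=538/665, d=(M5−M4)/(6·2)=-269/1995, b=Δ4−h4·(2M4+M5)/6=-6299/3990
t_q=7 → seg 4, τ=1; S=2+-6299/3990·τ+538/665·τ²+-269/1995·τ³=1457/1330

  seg 0: a=2 b=-2357/3990 c=0 d=1229/11970
  seg 1: a=3 b=4352/1995 c=1229/1330 d=-4411/3990
  seg 2: a=5 b=569/798 c=-1591/665 d=2711/3990
  seg 3: a=4 b=-4057/1995 c=-471/1330 d=221/570
  seg 4: a=2 b=-6299/3990 c=538/665 d=-269/1995
S(7) = 1457/1330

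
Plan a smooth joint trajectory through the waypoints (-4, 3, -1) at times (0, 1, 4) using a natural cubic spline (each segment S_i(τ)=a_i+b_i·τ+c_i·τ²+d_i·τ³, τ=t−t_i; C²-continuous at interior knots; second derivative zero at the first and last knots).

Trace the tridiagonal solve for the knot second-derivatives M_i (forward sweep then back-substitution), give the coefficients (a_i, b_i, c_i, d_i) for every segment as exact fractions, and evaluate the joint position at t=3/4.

Δ: Δ0=7, Δ1=-4/3
row 1: diag=8, rhs=-50; c'=3/8, d'=-25/4
back: M1=-25/4
M: M0=0, M1=-25/4, M2=0
seg 0: a=-4, c=M0/2=0, d=(M1−M0)/(6·1)=-25/24, b=Δ0−h0·(2M0+M1)/6=193/24
seg 1: a=3, c=M1/2=-25/8, d=(M2−M1)/(6·3)=25/72, b=Δ1−h1·(2M1+M2)/6=59/12
t_q=3/4 → seg 0, τ=3/4; S=-4+193/24·τ+0·τ²+-25/24·τ³=815/512

  seg 0: a=-4 b=193/24 c=0 d=-25/24
  seg 1: a=3 b=59/12 c=-25/8 d=25/72
S(3/4) = 815/512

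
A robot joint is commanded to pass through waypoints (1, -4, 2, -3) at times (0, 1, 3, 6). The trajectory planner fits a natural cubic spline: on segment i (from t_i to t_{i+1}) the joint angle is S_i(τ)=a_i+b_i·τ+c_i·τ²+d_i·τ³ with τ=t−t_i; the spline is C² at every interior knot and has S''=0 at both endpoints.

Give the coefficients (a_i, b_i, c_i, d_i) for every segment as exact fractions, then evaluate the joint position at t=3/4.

Δ: Δ0=-5, Δ1=3, Δ2=-5/3
row 1: diag=6, rhs=48; c'=1/3, d'=8
row 2: denom=10−2·1/3=28/3; d'=(-28−2·8)/(28/3)=-33/7
back: M2=-33/7
back: M1=8−1/3·-33/7=67/7
M: M0=0, M1=67/7, M2=-33/7, M3=0
seg 0: a=1, c=M0/2=0, d=(M1−M0)/(6·1)=67/42, b=Δ0−h0·(2M0+M1)/6=-277/42
seg 1: a=-4, c=M1/2=67/14, d=(M2−M1)/(6·2)=-25/21, b=Δ1−h1·(2M1+M2)/6=-38/21
seg 2: a=2, c=M2/2=-33/14, d=(M3−M2)/(6·3)=11/42, b=Δ2−h2·(2M2+M3)/6=64/21
t_q=3/4 → seg 0, τ=3/4; S=1+-277/42·τ+0·τ²+67/42·τ³=-419/128

  seg 0: a=1 b=-277/42 c=0 d=67/42
  seg 1: a=-4 b=-38/21 c=67/14 d=-25/21
  seg 2: a=2 b=64/21 c=-33/14 d=11/42
S(3/4) = -419/128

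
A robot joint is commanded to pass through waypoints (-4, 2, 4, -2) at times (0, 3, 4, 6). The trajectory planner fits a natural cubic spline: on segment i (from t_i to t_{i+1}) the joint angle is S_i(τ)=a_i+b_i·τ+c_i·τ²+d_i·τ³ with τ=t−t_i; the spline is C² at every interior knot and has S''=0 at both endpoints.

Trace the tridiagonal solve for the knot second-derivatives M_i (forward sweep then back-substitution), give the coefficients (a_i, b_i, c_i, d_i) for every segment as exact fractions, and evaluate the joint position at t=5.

Δ: Δ0=2, Δ1=2, Δ2=-3
row 1: diag=8, rhs=0; c'=1/8, d'=0
row 2: denom=6−1·1/8=47/8; d'=(-30−1·0)/(47/8)=-240/47
back: M2=-240/47
back: M1=0−1/8·-240/47=30/47
M: M0=0, M1=30/47, M2=-240/47, M3=0
seg 0: a=-4, c=M0/2=0, d=(M1−M0)/(6·3)=5/141, b=Δ0−h0·(2M0+M1)/6=79/47
seg 1: a=2, c=M1/2=15/47, d=(M2−M1)/(6·1)=-45/47, b=Δ1−h1·(2M1+M2)/6=124/47
seg 2: a=4, c=M2/2=-120/47, d=(M3−M2)/(6·2)=20/47, b=Δ2−h2·(2M2+M3)/6=19/47
t_q=5 → seg 2, τ=1; S=4+19/47·τ+-120/47·τ²+20/47·τ³=107/47

  seg 0: a=-4 b=79/47 c=0 d=5/141
  seg 1: a=2 b=124/47 c=15/47 d=-45/47
  seg 2: a=4 b=19/47 c=-120/47 d=20/47
S(5) = 107/47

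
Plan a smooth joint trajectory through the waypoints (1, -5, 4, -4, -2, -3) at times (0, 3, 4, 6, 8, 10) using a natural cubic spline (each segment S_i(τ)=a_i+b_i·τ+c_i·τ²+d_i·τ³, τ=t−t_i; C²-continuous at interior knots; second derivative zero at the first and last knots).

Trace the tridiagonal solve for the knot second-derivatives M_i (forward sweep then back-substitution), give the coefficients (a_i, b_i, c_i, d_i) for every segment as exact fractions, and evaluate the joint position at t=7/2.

Δ: Δ0=-2, Δ1=9, Δ2=-4, Δ3=1, Δ4=-1/2
row 1: diag=8, rhs=66; c'=1/8, d'=33/4
row 2: denom=6−1·1/8=47/8; d'=(-78−1·33/4)/(47/8)=-690/47
row 3: denom=8−2·16/47=344/47; d'=(30−2·-690/47)/(344/47)=1395/172
row 4: denom=8−2·47/172=641/86; d'=(-9−2·1395/172)/(641/86)=-2169/641
back: M4=-2169/641
back: M3=1395/172−47/172·-2169/641=11583/1282
back: M2=-690/47−16/47·11583/1282=-11382/641
back: M1=33/4−1/8·-11382/641=6711/641
M: M0=0, M1=6711/641, M2=-11382/641, M3=11583/1282, M4=-2169/641, M5=0
seg 0: a=1, c=M0/2=0, d=(M1−M0)/(6·3)=2237/3846, b=Δ0−h0·(2M0+M1)/6=-9275/1282
seg 1: a=-5, c=M1/2=6711/1282, d=(M2−M1)/(6·1)=-6031/1282, b=Δ1−h1·(2M1+M2)/6=5429/641
seg 2: a=4, c=M2/2=-5691/641, d=(M3−M2)/(6·2)=11449/5128, b=Δ2−h2·(2M2+M3)/6=6187/1282
seg 3: a=-4, c=M3/2=11583/2564, d=(M4−M3)/(6·2)=-5307/5128, b=Δ3−h3·(2M3+M4)/6=-2497/641
seg 4: a=-2, c=M4/2=-2169/1282, d=(M5−M4)/(6·2)=723/2564, b=Δ4−h4·(2M4+M5)/6=2251/1282
t_q=7/2 → seg 1, τ=1/2; S=-5+5429/641·τ+6711/1282·τ²+-6031/1282·τ³=-457/10256

  seg 0: a=1 b=-9275/1282 c=0 d=2237/3846
  seg 1: a=-5 b=5429/641 c=6711/1282 d=-6031/1282
  seg 2: a=4 b=6187/1282 c=-5691/641 d=11449/5128
  seg 3: a=-4 b=-2497/641 c=11583/2564 d=-5307/5128
  seg 4: a=-2 b=2251/1282 c=-2169/1282 d=723/2564
S(7/2) = -457/10256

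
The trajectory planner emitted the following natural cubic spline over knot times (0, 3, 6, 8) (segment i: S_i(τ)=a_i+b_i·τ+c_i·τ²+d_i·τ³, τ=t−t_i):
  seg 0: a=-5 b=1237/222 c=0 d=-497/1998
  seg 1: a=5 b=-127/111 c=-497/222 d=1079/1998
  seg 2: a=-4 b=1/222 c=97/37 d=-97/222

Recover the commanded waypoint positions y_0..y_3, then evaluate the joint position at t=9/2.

y_0 = S_0(0) = a_0 = -5
y_1 = S_1(0) = a_1 = 5
y_2 = S_2(0) = a_2 = -4
y_3 = S_2(2) = 3
t_q=9/2 is in segment 1 (τ=3/2); S_1(τ)=41/592

y_0=-5 y_1=5 y_2=-4 y_3=3
S(9/2) = 41/592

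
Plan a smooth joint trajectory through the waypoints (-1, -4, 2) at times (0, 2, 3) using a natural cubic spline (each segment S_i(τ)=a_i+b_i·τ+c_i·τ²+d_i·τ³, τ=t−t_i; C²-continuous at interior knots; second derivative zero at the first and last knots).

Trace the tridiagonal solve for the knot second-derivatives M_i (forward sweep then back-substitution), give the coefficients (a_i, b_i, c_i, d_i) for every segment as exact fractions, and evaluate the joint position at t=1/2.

  seg 0: a=-1 b=-4 c=0 d=5/8
  seg 1: a=-4 b=7/2 c=15/4 d=-5/4
S(1/2) = -187/64

Δ: Δ0=-3/2, Δ1=6
row 1: diag=6, rhs=45; c'=1/6, d'=15/2
back: M1=15/2
M: M0=0, M1=15/2, M2=0
seg 0: a=-1, c=M0/2=0, d=(M1−M0)/(6·2)=5/8, b=Δ0−h0·(2M0+M1)/6=-4
seg 1: a=-4, c=M1/2=15/4, d=(M2−M1)/(6·1)=-5/4, b=Δ1−h1·(2M1+M2)/6=7/2
t_q=1/2 → seg 0, τ=1/2; S=-1+-4·τ+0·τ²+5/8·τ³=-187/64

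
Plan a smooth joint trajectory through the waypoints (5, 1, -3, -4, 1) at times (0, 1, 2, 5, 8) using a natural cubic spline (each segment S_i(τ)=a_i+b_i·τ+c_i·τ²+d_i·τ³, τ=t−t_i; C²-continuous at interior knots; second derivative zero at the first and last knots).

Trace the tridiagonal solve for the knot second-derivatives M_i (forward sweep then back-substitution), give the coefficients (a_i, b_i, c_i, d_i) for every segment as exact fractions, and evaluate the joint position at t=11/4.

  seg 0: a=5 b=-653/168 c=0 d=-19/168
  seg 1: a=1 b=-355/84 c=-19/56 d=95/168
  seg 2: a=-3 b=-77/24 c=19/14 d=-67/504
  seg 3: a=-4 b=113/84 c=9/56 d=-1/56
S(11/4) = -16841/3584

Δ: Δ0=-4, Δ1=-4, Δ2=-1/3, Δ3=5/3
row 1: diag=4, rhs=0; c'=1/4, d'=0
row 2: denom=8−1·1/4=31/4; d'=(22−1·0)/(31/4)=88/31
row 3: denom=12−3·12/31=336/31; d'=(12−3·88/31)/(336/31)=9/28
back: M3=9/28
back: M2=88/31−12/31·9/28=19/7
back: M1=0−1/4·19/7=-19/28
M: M0=0, M1=-19/28, M2=19/7, M3=9/28, M4=0
seg 0: a=5, c=M0/2=0, d=(M1−M0)/(6·1)=-19/168, b=Δ0−h0·(2M0+M1)/6=-653/168
seg 1: a=1, c=M1/2=-19/56, d=(M2−M1)/(6·1)=95/168, b=Δ1−h1·(2M1+M2)/6=-355/84
seg 2: a=-3, c=M2/2=19/14, d=(M3−M2)/(6·3)=-67/504, b=Δ2−h2·(2M2+M3)/6=-77/24
seg 3: a=-4, c=M3/2=9/56, d=(M4−M3)/(6·3)=-1/56, b=Δ3−h3·(2M3+M4)/6=113/84
t_q=11/4 → seg 2, τ=3/4; S=-3+-77/24·τ+19/14·τ²+-67/504·τ³=-16841/3584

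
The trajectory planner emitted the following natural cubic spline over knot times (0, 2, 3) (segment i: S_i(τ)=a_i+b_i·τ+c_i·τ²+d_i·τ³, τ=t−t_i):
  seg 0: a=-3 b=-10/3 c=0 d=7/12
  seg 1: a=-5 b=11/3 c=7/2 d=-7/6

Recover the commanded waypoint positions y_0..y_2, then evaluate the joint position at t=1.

y_0 = S_0(0) = a_0 = -3
y_1 = S_1(0) = a_1 = -5
y_2 = S_1(1) = 1
t_q=1 is in segment 0 (τ=1); S_0(τ)=-23/4

y_0=-3 y_1=-5 y_2=1
S(1) = -23/4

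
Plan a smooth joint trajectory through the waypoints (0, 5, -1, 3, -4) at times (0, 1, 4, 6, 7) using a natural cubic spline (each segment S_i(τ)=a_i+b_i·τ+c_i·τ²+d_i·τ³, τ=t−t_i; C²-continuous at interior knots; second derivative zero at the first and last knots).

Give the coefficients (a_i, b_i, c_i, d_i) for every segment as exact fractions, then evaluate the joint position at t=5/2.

  seg 0: a=0 b=1244/197 c=0 d=-259/197
  seg 1: a=5 b=467/197 c=-777/197 d=490/591
  seg 2: a=-1 b=215/197 c=693/197 d=-1207/788
  seg 3: a=3 b=-634/197 c=-2235/394 d=745/394
S(5/2) = 977/394

Δ: Δ0=5, Δ1=-2, Δ2=2, Δ3=-7
row 1: diag=8, rhs=-42; c'=3/8, d'=-21/4
row 2: denom=10−3·3/8=71/8; d'=(24−3·-21/4)/(71/8)=318/71
row 3: denom=6−2·16/71=394/71; d'=(-54−2·318/71)/(394/71)=-2235/197
back: M3=-2235/197
back: M2=318/71−16/71·-2235/197=1386/197
back: M1=-21/4−3/8·1386/197=-1554/197
M: M0=0, M1=-1554/197, M2=1386/197, M3=-2235/197, M4=0
seg 0: a=0, c=M0/2=0, d=(M1−M0)/(6·1)=-259/197, b=Δ0−h0·(2M0+M1)/6=1244/197
seg 1: a=5, c=M1/2=-777/197, d=(M2−M1)/(6·3)=490/591, b=Δ1−h1·(2M1+M2)/6=467/197
seg 2: a=-1, c=M2/2=693/197, d=(M3−M2)/(6·2)=-1207/788, b=Δ2−h2·(2M2+M3)/6=215/197
seg 3: a=3, c=M3/2=-2235/394, d=(M4−M3)/(6·1)=745/394, b=Δ3−h3·(2M3+M4)/6=-634/197
t_q=5/2 → seg 1, τ=3/2; S=5+467/197·τ+-777/197·τ²+490/591·τ³=977/394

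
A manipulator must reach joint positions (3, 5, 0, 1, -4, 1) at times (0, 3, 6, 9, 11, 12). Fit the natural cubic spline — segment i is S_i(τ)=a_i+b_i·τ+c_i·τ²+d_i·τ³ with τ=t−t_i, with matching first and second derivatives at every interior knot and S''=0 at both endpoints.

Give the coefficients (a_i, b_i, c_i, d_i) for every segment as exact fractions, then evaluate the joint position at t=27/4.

Δ: Δ0=2/3, Δ1=-5/3, Δ2=1/3, Δ3=-5/2, Δ4=5
row 1: diag=12, rhs=-14; c'=1/4, d'=-7/6
row 2: denom=12−3·1/4=45/4; d'=(12−3·-7/6)/(45/4)=62/45
row 3: denom=10−3·4/15=46/5; d'=(-17−3·62/45)/(46/5)=-317/138
row 4: denom=6−2·5/23=128/23; d'=(45−2·-317/138)/(128/23)=1711/192
back: M4=1711/192
back: M3=-317/138−5/23·1711/192=-271/64
back: M2=62/45−4/15·-271/64=361/144
back: M1=-7/6−1/4·361/144=-1033/576
M: M0=0, M1=-1033/576, M2=361/144, M3=-271/64, M4=1711/192, M5=0
seg 0: a=3, c=M0/2=0, d=(M1−M0)/(6·3)=-1033/10368, b=Δ0−h0·(2M0+M1)/6=1801/1152
seg 1: a=5, c=M1/2=-1033/1152, d=(M2−M1)/(6·3)=2477/10368, b=Δ1−h1·(2M1+M2)/6=-649/576
seg 2: a=0, c=M2/2=361/288, d=(M3−M2)/(6·3)=-3883/10368, b=Δ2−h2·(2M2+M3)/6=-65/1152
seg 3: a=1, c=M3/2=-271/128, d=(M4−M3)/(6·2)=631/576, b=Δ3−h3·(2M3+M4)/6=-1525/576
seg 4: a=-4, c=M4/2=1711/384, d=(M5−M4)/(6·1)=-1711/1152, b=Δ4−h4·(2M4+M5)/6=1169/576
t_q=27/4 → seg 2, τ=3/4; S=0+-65/1152·τ+361/288·τ²+-3883/10368·τ³=4135/8192

  seg 0: a=3 b=1801/1152 c=0 d=-1033/10368
  seg 1: a=5 b=-649/576 c=-1033/1152 d=2477/10368
  seg 2: a=0 b=-65/1152 c=361/288 d=-3883/10368
  seg 3: a=1 b=-1525/576 c=-271/128 d=631/576
  seg 4: a=-4 b=1169/576 c=1711/384 d=-1711/1152
S(27/4) = 4135/8192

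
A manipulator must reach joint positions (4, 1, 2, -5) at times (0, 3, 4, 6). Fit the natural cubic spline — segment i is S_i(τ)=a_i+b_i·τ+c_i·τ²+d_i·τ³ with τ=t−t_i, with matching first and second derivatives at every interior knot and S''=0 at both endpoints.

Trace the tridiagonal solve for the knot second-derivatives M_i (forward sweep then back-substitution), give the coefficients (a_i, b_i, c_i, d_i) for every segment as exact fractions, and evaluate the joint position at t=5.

  seg 0: a=4 b=-193/94 c=0 d=11/94
  seg 1: a=1 b=52/47 c=99/94 d=-109/94
  seg 2: a=2 b=-25/94 c=-114/47 d=19/47
S(5) = -27/94

Δ: Δ0=-1, Δ1=1, Δ2=-7/2
row 1: diag=8, rhs=12; c'=1/8, d'=3/2
row 2: denom=6−1·1/8=47/8; d'=(-27−1·3/2)/(47/8)=-228/47
back: M2=-228/47
back: M1=3/2−1/8·-228/47=99/47
M: M0=0, M1=99/47, M2=-228/47, M3=0
seg 0: a=4, c=M0/2=0, d=(M1−M0)/(6·3)=11/94, b=Δ0−h0·(2M0+M1)/6=-193/94
seg 1: a=1, c=M1/2=99/94, d=(M2−M1)/(6·1)=-109/94, b=Δ1−h1·(2M1+M2)/6=52/47
seg 2: a=2, c=M2/2=-114/47, d=(M3−M2)/(6·2)=19/47, b=Δ2−h2·(2M2+M3)/6=-25/94
t_q=5 → seg 2, τ=1; S=2+-25/94·τ+-114/47·τ²+19/47·τ³=-27/94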